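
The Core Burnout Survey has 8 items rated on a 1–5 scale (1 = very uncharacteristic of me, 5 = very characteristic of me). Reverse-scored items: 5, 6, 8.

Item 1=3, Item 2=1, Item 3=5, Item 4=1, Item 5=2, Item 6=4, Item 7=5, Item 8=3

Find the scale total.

Reverse-coded items (reverse-coded value = 6 − response):
  item 5: 6 − 2 = 4
  item 6: 6 − 4 = 2
  item 8: 6 − 3 = 3
Scored responses: 3, 1, 5, 1, 4, 2, 5, 3
Total = 3 + 1 + 5 + 1 + 4 + 2 + 5 + 3 = 24

24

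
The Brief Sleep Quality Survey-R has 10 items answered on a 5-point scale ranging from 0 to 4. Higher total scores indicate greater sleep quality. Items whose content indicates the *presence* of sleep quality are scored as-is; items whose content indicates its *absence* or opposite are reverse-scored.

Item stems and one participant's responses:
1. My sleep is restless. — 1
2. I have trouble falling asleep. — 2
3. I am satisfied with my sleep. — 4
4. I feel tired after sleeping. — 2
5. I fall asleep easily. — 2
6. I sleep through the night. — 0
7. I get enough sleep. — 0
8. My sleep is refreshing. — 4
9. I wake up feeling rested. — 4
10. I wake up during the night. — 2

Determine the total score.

Items 1, 2, 4, 10 describe the absence/opposite of sleep quality → reverse-score.
reverse-coded value = 4 − response.
  item 1: 4 − 1 = 3
  item 2: 4 − 2 = 2
  item 3: 4
  item 4: 4 − 2 = 2
  item 5: 2
  item 6: 0
  item 7: 0
  item 8: 4
  item 9: 4
  item 10: 4 − 2 = 2
Total = 3 + 2 + 4 + 2 + 2 + 0 + 0 + 4 + 4 + 2 = 23

23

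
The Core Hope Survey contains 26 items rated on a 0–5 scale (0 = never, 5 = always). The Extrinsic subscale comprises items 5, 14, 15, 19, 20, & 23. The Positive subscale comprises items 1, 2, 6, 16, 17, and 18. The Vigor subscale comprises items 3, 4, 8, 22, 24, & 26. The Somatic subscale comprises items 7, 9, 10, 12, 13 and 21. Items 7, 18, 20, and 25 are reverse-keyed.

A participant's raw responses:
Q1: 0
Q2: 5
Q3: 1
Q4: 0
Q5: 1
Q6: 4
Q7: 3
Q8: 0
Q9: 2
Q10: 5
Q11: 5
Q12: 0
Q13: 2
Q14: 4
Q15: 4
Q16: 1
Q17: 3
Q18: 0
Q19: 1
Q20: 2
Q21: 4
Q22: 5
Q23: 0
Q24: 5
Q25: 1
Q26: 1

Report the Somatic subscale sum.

Somatic items: 7, 9, 10, 12, 13, 21.
Of these, item 7 is reverse-keyed; on a 0–5 scale, reversed = 5 − raw.
  item 7: 5 − 3 = 2
  item 9: 2
  item 10: 5
  item 12: 0
  item 13: 2
  item 21: 4
Sum = 2 + 2 + 5 + 0 + 2 + 4 = 15

15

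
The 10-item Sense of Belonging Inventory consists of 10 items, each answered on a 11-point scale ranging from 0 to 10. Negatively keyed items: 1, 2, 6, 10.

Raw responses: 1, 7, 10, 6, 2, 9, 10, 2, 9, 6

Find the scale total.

Apply reverse scoring (reversed = (0+10) − raw = 10 − raw):
  item 1: 10 − 1 = 9
  item 2: 10 − 7 = 3
  item 6: 10 − 9 = 1
  item 10: 10 − 6 = 4
Scored responses: 9, 3, 10, 6, 2, 1, 10, 2, 9, 4
Total = 9 + 3 + 10 + 6 + 2 + 1 + 10 + 2 + 9 + 4 = 56

56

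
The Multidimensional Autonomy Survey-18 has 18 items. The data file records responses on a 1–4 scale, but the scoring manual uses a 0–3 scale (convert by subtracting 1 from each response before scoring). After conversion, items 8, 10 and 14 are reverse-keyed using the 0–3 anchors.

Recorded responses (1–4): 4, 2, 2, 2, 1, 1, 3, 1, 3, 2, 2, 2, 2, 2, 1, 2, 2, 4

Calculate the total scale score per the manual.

Convert to 0–3: 3, 1, 1, 1, 0, 0, 2, 0, 2, 1, 1, 1, 1, 1, 0, 1, 1, 3
Reverse-coded (reverse-coded value = 3 − response):
  item 8: 3 − 0 = 3
  item 10: 3 − 1 = 2
  item 14: 3 − 1 = 2
Scored: 3, 1, 1, 1, 0, 0, 2, 3, 2, 2, 1, 1, 1, 2, 0, 1, 1, 3
Total = 25

25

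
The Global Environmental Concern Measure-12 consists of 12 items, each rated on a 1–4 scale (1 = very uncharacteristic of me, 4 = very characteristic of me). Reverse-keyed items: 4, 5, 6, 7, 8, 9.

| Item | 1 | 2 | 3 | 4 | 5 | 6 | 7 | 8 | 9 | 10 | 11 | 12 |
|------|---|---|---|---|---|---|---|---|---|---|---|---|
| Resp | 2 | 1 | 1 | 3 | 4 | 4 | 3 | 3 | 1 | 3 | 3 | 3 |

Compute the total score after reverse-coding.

Reversing items 4, 5, 6, 7, 8, and 9 with 5 − raw:
Total = 2 + 1 + 1 + (5−3) + (5−4) + (5−4) + (5−3) + (5−3) + (5−1) + 3 + 3 + 3
      = 2 + 1 + 1 + 2 + 1 + 1 + 2 + 2 + 4 + 3 + 3 + 3 = 25

25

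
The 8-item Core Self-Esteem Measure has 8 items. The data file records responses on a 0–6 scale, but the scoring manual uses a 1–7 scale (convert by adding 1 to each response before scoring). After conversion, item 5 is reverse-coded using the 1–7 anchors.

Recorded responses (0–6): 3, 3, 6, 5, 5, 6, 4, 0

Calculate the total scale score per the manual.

Convert to 1–7: 4, 4, 7, 6, 6, 7, 5, 1
Reverse-coded (reversed = (1+7) − raw = 8 − raw):
  item 5: 8 − 6 = 2
Scored: 4, 4, 7, 6, 2, 7, 5, 1
Total = 36

36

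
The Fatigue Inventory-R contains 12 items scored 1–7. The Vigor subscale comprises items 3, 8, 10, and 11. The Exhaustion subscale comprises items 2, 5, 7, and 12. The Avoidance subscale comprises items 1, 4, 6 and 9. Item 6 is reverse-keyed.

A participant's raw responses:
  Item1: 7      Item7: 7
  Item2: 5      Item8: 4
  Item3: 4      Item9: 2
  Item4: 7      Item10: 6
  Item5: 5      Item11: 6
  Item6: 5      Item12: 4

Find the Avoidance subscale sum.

Avoidance items: 1, 4, 6, 9.
Of these, item 6 is reverse-keyed; reversed = (1+7) − raw = 8 − raw.
  item 1: 7
  item 4: 7
  item 6: 8 − 5 = 3
  item 9: 2
Sum = 7 + 7 + 3 + 2 = 19

19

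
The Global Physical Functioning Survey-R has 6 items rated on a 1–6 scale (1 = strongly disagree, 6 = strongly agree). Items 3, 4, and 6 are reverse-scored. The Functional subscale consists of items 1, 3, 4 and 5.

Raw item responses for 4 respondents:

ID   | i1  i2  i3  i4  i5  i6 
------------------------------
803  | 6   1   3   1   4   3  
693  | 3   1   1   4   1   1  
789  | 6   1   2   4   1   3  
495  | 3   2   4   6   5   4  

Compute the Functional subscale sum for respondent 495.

12

Respondent 495 raw: 3, 2, 4, 6, 5, 4.
Functional items: 1, 3, 4, 5.
Reverse-coded (on a 1–6 scale, reversed = 7 − raw):
  item 1: 3
  item 3: 7 − 4 = 3
  item 4: 7 − 6 = 1
  item 5: 5
Sum = 3 + 3 + 1 + 5 = 12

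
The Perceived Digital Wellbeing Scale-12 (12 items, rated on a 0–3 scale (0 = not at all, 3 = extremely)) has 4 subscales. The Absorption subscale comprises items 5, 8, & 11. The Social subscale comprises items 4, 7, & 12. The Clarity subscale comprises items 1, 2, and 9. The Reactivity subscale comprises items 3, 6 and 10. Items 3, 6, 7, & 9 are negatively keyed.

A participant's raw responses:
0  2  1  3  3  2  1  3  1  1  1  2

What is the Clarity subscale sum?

4

Clarity items: 1, 2, 9.
Of these, item 9 is negatively keyed; on a 0–3 scale, reversed = 3 − raw.
  item 1: 0
  item 2: 2
  item 9: 3 − 1 = 2
Sum = 0 + 2 + 2 = 4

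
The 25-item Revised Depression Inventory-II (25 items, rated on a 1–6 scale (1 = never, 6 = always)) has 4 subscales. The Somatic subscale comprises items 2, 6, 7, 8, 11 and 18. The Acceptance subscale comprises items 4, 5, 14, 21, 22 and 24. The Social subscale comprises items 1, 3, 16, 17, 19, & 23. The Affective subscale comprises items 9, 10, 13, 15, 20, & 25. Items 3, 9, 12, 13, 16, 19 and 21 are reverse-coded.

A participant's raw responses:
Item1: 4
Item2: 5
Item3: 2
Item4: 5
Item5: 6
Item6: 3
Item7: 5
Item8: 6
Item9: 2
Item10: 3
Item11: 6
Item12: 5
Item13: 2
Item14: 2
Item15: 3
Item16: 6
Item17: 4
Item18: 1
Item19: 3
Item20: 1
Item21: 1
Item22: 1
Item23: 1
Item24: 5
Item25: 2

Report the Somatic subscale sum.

Somatic items: 2, 6, 7, 8, 11, 18.
  item 2: 5
  item 6: 3
  item 7: 5
  item 8: 6
  item 11: 6
  item 18: 1
Sum = 5 + 3 + 5 + 6 + 6 + 1 = 26

26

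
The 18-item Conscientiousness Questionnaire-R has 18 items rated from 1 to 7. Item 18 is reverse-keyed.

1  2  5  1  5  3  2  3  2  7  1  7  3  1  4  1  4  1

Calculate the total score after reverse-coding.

Reversing item 18 with 8 − raw:
Total = 1 + 2 + 5 + 1 + 5 + 3 + 2 + 3 + 2 + 7 + 1 + 7 + 3 + 1 + 4 + 1 + 4 + (8−1)
      = 1 + 2 + 5 + 1 + 5 + 3 + 2 + 3 + 2 + 7 + 1 + 7 + 3 + 1 + 4 + 1 + 4 + 7 = 59

59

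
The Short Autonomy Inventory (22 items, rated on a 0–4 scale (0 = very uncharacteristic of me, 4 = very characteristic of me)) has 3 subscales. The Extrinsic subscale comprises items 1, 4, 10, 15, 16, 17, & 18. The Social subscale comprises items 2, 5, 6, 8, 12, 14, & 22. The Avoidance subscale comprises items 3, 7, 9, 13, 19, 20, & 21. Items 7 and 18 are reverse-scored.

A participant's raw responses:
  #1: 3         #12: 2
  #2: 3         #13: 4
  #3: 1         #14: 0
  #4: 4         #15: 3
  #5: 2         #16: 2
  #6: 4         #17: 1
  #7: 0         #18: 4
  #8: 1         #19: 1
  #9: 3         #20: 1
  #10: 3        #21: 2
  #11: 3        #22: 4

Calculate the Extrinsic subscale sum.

Extrinsic items: 1, 4, 10, 15, 16, 17, 18.
Of these, item 18 is reverse-scored; reverse-coded value = 4 − response.
  item 1: 3
  item 4: 4
  item 10: 3
  item 15: 3
  item 16: 2
  item 17: 1
  item 18: 4 − 4 = 0
Sum = 3 + 4 + 3 + 3 + 2 + 1 + 0 = 16

16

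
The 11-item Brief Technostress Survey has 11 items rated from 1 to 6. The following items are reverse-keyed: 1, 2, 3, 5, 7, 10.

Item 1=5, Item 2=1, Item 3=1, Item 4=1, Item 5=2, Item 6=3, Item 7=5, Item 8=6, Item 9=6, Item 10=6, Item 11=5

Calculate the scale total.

43

Raw sum = 41. Reverse-keyed items: 1, 2, 3, 5, 7, 10; their raw sum = 20.
Each reversal replaces raw with 7 − raw, changing the total by 7 − 2·raw per item.
Total = 41 + 6·7 − 2·20 = 41 + 42 − 40 = 43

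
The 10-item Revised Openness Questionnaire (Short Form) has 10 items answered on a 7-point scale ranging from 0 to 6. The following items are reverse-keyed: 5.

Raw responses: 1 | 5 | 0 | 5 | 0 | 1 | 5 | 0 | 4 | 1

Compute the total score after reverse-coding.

Reverse-coded items (on a 0–6 scale, reversed = 6 − raw):
  item 5: 6 − 0 = 6
Scored items: 1, 5, 0, 5, 6, 1, 5, 0, 4, 1
Total = 1 + 5 + 0 + 5 + 6 + 1 + 5 + 0 + 4 + 1 = 28

28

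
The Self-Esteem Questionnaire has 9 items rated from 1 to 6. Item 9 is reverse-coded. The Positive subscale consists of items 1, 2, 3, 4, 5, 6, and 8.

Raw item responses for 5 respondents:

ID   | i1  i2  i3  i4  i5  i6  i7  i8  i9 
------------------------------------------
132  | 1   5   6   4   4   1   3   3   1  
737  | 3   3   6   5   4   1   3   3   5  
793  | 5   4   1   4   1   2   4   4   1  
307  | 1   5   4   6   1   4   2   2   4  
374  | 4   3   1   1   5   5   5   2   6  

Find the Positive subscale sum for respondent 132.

24

Respondent 132 raw: 1, 5, 6, 4, 4, 1, 3, 3, 1.
Positive items: 1, 2, 3, 4, 5, 6, 8.
Reverse-coded (reverse-coded value = 7 − response):
  item 1: 1
  item 2: 5
  item 3: 6
  item 4: 4
  item 5: 4
  item 6: 1
  item 8: 3
Sum = 1 + 5 + 6 + 4 + 4 + 1 + 3 = 24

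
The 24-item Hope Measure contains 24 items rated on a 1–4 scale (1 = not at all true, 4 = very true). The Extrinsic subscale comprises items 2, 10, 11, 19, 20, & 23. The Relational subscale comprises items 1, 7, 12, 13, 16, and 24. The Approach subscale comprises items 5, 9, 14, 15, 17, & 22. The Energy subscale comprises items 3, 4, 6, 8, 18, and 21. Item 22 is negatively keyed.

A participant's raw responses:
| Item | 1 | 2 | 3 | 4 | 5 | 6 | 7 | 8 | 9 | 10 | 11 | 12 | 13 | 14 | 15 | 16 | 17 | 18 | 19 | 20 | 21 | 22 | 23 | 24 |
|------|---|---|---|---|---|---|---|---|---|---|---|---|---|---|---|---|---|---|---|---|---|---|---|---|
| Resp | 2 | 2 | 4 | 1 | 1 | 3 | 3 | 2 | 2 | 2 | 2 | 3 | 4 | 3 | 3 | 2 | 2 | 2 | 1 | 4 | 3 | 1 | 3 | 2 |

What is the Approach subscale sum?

15

Approach items: 5, 9, 14, 15, 17, 22.
Of these, item 22 is negatively keyed; reversed = (1+4) − raw = 5 − raw.
  item 5: 1
  item 9: 2
  item 14: 3
  item 15: 3
  item 17: 2
  item 22: 5 − 1 = 4
Sum = 1 + 2 + 3 + 3 + 2 + 4 = 15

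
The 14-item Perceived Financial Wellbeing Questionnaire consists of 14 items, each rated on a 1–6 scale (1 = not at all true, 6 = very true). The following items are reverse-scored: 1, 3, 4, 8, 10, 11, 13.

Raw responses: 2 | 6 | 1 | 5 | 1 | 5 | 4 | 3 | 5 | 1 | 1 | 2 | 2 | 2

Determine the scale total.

59

Reverse-scored items use 7 − raw:
  item 1: 7 − 2 = 5
  item 3: 7 − 1 = 6
  item 4: 7 − 5 = 2
  item 8: 7 − 3 = 4
  item 10: 7 − 1 = 6
  item 11: 7 − 1 = 6
  item 13: 7 − 2 = 5
After reverse-coding: 5, 6, 6, 2, 1, 5, 4, 4, 5, 6, 6, 2, 5, 2
Total = 5 + 6 + 6 + 2 + 1 + 5 + 4 + 4 + 5 + 6 + 6 + 2 + 5 + 2 = 59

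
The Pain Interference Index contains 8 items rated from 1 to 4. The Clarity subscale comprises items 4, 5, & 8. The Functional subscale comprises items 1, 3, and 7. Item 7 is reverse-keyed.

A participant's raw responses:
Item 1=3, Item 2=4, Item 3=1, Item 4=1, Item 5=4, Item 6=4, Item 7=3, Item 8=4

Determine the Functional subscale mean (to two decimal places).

2.00

Functional items: 1, 3, 7.
Of these, item 7 is reverse-keyed; on a 1–4 scale, reversed = 5 − raw.
  item 1: 3
  item 3: 1
  item 7: 5 − 3 = 2
Sum = 3 + 1 + 2 = 6
Mean = 6 / 3 = 2.00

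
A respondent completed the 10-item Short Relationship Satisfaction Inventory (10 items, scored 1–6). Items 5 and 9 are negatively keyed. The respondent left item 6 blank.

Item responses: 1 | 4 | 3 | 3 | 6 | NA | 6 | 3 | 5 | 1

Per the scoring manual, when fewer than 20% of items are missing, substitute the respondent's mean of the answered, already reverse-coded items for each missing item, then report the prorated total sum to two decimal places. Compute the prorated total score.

26.67

Reverse-coded (reverse-coded value = 7 − response):
  item 5: 7 − 6 = 1
  item 9: 7 − 5 = 2
Completed scored items (9 of 10): 1, 4, 3, 3, 1, 6, 3, 2, 1; sum = 24.
Person mean = 24 / 9 ≈ 2.6667
Prorated total = (24 / 9) × 10 = 26.67 (to 2 dp)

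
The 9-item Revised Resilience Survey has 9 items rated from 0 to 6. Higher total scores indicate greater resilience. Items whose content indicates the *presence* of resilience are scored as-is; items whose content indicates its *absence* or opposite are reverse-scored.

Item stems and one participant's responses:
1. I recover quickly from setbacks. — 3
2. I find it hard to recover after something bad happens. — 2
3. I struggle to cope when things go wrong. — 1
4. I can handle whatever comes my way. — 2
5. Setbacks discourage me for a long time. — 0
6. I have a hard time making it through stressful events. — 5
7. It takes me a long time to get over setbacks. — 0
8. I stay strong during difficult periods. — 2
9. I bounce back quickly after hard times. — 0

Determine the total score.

29

Items 2, 3, 5, 6, 7 describe the absence/opposite of resilience → reverse-score.
reversed = (0+6) − raw = 6 − raw.
  item 1: 3
  item 2: 6 − 2 = 4
  item 3: 6 − 1 = 5
  item 4: 2
  item 5: 6 − 0 = 6
  item 6: 6 − 5 = 1
  item 7: 6 − 0 = 6
  item 8: 2
  item 9: 0
Total = 3 + 4 + 5 + 2 + 6 + 1 + 6 + 2 + 0 = 29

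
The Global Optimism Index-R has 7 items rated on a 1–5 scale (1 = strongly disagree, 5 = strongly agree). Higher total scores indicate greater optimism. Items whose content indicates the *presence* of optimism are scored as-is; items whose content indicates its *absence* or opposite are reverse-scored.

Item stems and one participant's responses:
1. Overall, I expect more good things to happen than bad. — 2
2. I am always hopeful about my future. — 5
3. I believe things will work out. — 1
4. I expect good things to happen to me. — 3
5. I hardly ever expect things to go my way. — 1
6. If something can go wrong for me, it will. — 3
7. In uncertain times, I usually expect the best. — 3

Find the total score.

Items 5, 6 describe the absence/opposite of optimism → reverse-score.
on a 1–5 scale, reversed = 6 − raw.
  item 1: 2
  item 2: 5
  item 3: 1
  item 4: 3
  item 5: 6 − 1 = 5
  item 6: 6 − 3 = 3
  item 7: 3
Total = 2 + 5 + 1 + 3 + 5 + 3 + 3 = 22

22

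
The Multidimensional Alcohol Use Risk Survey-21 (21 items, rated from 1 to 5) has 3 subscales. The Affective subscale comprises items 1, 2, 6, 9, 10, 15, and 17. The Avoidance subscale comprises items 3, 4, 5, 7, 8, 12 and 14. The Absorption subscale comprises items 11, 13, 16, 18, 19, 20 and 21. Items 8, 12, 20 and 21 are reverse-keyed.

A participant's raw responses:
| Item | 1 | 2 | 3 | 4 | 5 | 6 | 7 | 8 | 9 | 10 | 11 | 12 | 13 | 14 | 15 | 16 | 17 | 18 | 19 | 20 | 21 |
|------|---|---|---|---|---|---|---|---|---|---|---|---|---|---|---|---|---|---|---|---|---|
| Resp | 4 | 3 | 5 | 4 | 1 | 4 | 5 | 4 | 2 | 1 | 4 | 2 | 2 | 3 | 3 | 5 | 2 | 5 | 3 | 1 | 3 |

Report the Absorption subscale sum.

Absorption items: 11, 13, 16, 18, 19, 20, 21.
Of these, items 20 and 21 are reverse-keyed; on a 1–5 scale, reversed = 6 − raw.
  item 11: 4
  item 13: 2
  item 16: 5
  item 18: 5
  item 19: 3
  item 20: 6 − 1 = 5
  item 21: 6 − 3 = 3
Sum = 4 + 2 + 5 + 5 + 3 + 5 + 3 = 27

27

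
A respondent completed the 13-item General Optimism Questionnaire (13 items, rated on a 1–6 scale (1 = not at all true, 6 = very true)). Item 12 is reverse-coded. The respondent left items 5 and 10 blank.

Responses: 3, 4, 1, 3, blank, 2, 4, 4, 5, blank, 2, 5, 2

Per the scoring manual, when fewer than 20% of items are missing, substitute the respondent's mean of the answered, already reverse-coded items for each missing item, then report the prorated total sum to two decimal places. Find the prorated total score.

Reverse-coded (reversed = (1+6) − raw = 7 − raw):
  item 12: 7 − 5 = 2
Completed scored items (11 of 13): 3, 4, 1, 3, 2, 4, 4, 5, 2, 2, 2; sum = 32.
Person mean = 32 / 11 ≈ 2.9091
Prorated total = (32 / 11) × 13 = 37.82 (to 2 dp)

37.82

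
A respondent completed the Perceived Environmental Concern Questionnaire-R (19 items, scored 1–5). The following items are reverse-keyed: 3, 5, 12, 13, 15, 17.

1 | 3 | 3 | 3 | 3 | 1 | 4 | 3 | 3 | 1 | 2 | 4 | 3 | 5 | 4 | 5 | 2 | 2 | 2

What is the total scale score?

Reversing items 3, 5, 12, 13, 15, and 17 with 6 − raw:
Total = 1 + 3 + (6−3) + 3 + (6−3) + 1 + 4 + 3 + 3 + 1 + 2 + (6−4) + (6−3) + 5 + (6−4) + 5 + (6−2) + 2 + 2
      = 1 + 3 + 3 + 3 + 3 + 1 + 4 + 3 + 3 + 1 + 2 + 2 + 3 + 5 + 2 + 5 + 4 + 2 + 2 = 52

52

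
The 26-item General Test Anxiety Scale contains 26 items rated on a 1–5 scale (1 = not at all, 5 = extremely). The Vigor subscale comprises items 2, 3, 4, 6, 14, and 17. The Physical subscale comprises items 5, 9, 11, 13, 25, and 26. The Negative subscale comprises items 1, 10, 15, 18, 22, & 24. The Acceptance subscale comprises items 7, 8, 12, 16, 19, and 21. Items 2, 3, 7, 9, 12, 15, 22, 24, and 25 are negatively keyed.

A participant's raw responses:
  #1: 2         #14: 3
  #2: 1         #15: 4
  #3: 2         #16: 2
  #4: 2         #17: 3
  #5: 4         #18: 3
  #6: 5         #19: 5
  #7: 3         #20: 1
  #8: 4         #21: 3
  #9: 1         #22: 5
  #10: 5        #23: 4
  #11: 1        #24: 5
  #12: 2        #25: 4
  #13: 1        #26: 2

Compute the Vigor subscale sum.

Vigor items: 2, 3, 4, 6, 14, 17.
Of these, items 2 & 3 are negatively keyed; on a 1–5 scale, reversed = 6 − raw.
  item 2: 6 − 1 = 5
  item 3: 6 − 2 = 4
  item 4: 2
  item 6: 5
  item 14: 3
  item 17: 3
Sum = 5 + 4 + 2 + 5 + 3 + 3 = 22

22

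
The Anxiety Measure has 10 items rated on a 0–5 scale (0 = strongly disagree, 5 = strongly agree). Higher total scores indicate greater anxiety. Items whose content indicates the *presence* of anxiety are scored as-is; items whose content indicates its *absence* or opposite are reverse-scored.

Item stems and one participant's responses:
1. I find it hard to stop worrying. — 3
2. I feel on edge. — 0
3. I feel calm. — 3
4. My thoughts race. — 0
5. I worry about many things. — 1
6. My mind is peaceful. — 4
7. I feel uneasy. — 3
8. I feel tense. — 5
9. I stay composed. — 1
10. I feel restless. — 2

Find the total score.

Items 3, 6, 9 describe the absence/opposite of anxiety → reverse-score.
on a 0–5 scale, reversed = 5 − raw.
  item 1: 3
  item 2: 0
  item 3: 5 − 3 = 2
  item 4: 0
  item 5: 1
  item 6: 5 − 4 = 1
  item 7: 3
  item 8: 5
  item 9: 5 − 1 = 4
  item 10: 2
Total = 3 + 0 + 2 + 0 + 1 + 1 + 3 + 5 + 4 + 2 = 21

21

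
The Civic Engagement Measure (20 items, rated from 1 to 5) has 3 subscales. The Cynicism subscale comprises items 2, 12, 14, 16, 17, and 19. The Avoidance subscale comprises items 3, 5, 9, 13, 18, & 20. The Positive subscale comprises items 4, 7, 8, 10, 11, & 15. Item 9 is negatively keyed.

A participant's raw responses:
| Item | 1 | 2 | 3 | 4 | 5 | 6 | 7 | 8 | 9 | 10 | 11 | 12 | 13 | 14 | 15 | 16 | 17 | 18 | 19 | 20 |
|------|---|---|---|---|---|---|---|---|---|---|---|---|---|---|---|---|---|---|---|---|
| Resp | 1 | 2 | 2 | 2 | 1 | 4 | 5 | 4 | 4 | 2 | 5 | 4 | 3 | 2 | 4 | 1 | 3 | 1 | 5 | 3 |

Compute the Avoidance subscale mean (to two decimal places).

Avoidance items: 3, 5, 9, 13, 18, 20.
Of these, item 9 is negatively keyed; reversed = (1+5) − raw = 6 − raw.
  item 3: 2
  item 5: 1
  item 9: 6 − 4 = 2
  item 13: 3
  item 18: 1
  item 20: 3
Sum = 2 + 1 + 2 + 3 + 1 + 3 = 12
Mean = 12 / 6 = 2.00

2.00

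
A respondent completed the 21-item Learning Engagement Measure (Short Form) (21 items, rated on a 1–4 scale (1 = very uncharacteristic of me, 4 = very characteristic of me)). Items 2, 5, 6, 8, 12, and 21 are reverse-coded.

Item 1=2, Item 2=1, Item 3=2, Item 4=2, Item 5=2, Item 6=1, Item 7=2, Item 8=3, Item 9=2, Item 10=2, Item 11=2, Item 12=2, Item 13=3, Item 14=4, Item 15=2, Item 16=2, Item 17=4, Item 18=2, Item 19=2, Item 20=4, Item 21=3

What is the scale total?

55

Reversing items 2, 5, 6, 8, 12 and 21 with 5 − raw:
Total = 2 + (5−1) + 2 + 2 + (5−2) + (5−1) + 2 + (5−3) + 2 + 2 + 2 + (5−2) + 3 + 4 + 2 + 2 + 4 + 2 + 2 + 4 + (5−3)
      = 2 + 4 + 2 + 2 + 3 + 4 + 2 + 2 + 2 + 2 + 2 + 3 + 3 + 4 + 2 + 2 + 4 + 2 + 2 + 4 + 2 = 55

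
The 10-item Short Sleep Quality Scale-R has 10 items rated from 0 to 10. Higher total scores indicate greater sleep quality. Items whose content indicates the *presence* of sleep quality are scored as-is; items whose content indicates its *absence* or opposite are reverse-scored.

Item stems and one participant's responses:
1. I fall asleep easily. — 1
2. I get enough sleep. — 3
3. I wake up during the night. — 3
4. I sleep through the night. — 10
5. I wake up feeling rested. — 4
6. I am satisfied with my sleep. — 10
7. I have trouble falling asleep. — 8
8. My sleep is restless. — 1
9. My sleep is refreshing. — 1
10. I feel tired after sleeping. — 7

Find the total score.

50

Items 3, 7, 8, 10 describe the absence/opposite of sleep quality → reverse-score.
reversed = (0+10) − raw = 10 − raw.
  item 1: 1
  item 2: 3
  item 3: 10 − 3 = 7
  item 4: 10
  item 5: 4
  item 6: 10
  item 7: 10 − 8 = 2
  item 8: 10 − 1 = 9
  item 9: 1
  item 10: 10 − 7 = 3
Total = 1 + 3 + 7 + 10 + 4 + 10 + 2 + 9 + 1 + 3 = 50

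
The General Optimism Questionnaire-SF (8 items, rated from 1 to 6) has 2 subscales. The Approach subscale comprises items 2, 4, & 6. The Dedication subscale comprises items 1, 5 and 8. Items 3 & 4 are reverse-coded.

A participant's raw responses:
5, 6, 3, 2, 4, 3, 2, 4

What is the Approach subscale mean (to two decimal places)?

Approach items: 2, 4, 6.
Of these, item 4 is reverse-coded; on a 1–6 scale, reversed = 7 − raw.
  item 2: 6
  item 4: 7 − 2 = 5
  item 6: 3
Sum = 6 + 5 + 3 = 14
Mean = 14 / 3 = 4.67

4.67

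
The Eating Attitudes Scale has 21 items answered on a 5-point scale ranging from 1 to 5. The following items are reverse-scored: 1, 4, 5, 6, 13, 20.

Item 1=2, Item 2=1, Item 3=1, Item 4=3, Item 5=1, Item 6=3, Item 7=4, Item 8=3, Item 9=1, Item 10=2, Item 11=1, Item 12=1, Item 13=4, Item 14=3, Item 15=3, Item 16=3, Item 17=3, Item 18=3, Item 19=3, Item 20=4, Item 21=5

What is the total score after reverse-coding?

56

Reverse-scored items use 6 − raw:
  item 1: 6 − 2 = 4
  item 4: 6 − 3 = 3
  item 5: 6 − 1 = 5
  item 6: 6 − 3 = 3
  item 13: 6 − 4 = 2
  item 20: 6 − 4 = 2
Scored responses: 4, 1, 1, 3, 5, 3, 4, 3, 1, 2, 1, 1, 2, 3, 3, 3, 3, 3, 3, 2, 5
Total = 4 + 1 + 1 + 3 + 5 + 3 + 4 + 3 + 1 + 2 + 1 + 1 + 2 + 3 + 3 + 3 + 3 + 3 + 3 + 2 + 5 = 56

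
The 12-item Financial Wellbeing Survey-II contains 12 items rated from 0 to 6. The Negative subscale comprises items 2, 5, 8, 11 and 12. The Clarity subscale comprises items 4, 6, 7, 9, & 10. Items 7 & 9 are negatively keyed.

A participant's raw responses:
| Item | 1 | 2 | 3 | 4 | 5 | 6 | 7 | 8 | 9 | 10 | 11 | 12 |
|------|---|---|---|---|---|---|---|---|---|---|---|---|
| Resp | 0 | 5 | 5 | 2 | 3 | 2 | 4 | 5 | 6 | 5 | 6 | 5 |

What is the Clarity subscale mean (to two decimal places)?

2.20

Clarity items: 4, 6, 7, 9, 10.
Of these, items 7 & 9 are negatively keyed; reversed = (0+6) − raw = 6 − raw.
  item 4: 2
  item 6: 2
  item 7: 6 − 4 = 2
  item 9: 6 − 6 = 0
  item 10: 5
Sum = 2 + 2 + 2 + 0 + 5 = 11
Mean = 11 / 5 = 2.20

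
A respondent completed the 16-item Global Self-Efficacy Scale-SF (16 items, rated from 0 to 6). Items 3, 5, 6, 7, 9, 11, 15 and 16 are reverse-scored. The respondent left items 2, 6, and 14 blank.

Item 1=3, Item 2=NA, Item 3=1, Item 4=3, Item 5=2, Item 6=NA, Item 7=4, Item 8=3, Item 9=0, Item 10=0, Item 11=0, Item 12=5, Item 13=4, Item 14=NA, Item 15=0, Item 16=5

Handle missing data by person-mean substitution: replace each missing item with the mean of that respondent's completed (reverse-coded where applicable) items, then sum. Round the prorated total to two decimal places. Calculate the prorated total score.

Reverse-coded (reversed = (0+6) − raw = 6 − raw):
  item 3: 6 − 1 = 5
  item 5: 6 − 2 = 4
  item 7: 6 − 4 = 2
  item 9: 6 − 0 = 6
  item 11: 6 − 0 = 6
  item 15: 6 − 0 = 6
  item 16: 6 − 5 = 1
Completed scored items (13 of 16): 3, 5, 3, 4, 2, 3, 6, 0, 6, 5, 4, 6, 1; sum = 48.
Person mean = 48 / 13 ≈ 3.6923
Prorated total = (48 / 13) × 16 = 59.08 (to 2 dp)

59.08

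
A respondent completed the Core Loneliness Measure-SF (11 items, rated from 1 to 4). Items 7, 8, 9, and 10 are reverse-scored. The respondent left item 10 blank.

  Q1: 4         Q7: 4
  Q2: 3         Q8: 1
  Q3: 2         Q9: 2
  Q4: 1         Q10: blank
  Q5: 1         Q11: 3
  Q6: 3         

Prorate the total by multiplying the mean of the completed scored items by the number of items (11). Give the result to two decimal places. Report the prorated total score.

Reverse-coded (reverse-coded value = 5 − response):
  item 7: 5 − 4 = 1
  item 8: 5 − 1 = 4
  item 9: 5 − 2 = 3
Completed scored items (10 of 11): 4, 3, 2, 1, 1, 3, 1, 4, 3, 3; sum = 25.
Person mean = 25 / 10 ≈ 2.5000
Prorated total = (25 / 10) × 11 = 27.50 (to 2 dp)

27.50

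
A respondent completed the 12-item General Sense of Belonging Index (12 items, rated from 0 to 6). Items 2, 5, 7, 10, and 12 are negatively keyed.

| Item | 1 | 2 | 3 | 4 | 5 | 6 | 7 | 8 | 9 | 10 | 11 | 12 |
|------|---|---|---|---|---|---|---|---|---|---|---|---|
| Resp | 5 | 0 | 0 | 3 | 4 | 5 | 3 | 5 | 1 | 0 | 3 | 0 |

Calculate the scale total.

Negatively keyed items use 6 − raw:
  item 2: 6 − 0 = 6
  item 5: 6 − 4 = 2
  item 7: 6 − 3 = 3
  item 10: 6 − 0 = 6
  item 12: 6 − 0 = 6
Scored responses: 5, 6, 0, 3, 2, 5, 3, 5, 1, 6, 3, 6
Total = 5 + 6 + 0 + 3 + 2 + 5 + 3 + 5 + 1 + 6 + 3 + 6 = 45

45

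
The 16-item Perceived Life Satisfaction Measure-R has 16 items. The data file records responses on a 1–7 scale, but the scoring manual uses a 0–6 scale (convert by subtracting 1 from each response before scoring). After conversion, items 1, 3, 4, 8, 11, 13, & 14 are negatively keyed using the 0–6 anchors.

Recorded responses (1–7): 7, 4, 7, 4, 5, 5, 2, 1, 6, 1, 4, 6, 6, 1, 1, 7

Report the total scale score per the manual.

Convert to 0–6: 6, 3, 6, 3, 4, 4, 1, 0, 5, 0, 3, 5, 5, 0, 0, 6
Reverse-coded (on a 0–6 scale, reversed = 6 − raw):
  item 1: 6 − 6 = 0
  item 3: 6 − 6 = 0
  item 4: 6 − 3 = 3
  item 8: 6 − 0 = 6
  item 11: 6 − 3 = 3
  item 13: 6 − 5 = 1
  item 14: 6 − 0 = 6
Scored: 0, 3, 0, 3, 4, 4, 1, 6, 5, 0, 3, 5, 1, 6, 0, 6
Total = 47

47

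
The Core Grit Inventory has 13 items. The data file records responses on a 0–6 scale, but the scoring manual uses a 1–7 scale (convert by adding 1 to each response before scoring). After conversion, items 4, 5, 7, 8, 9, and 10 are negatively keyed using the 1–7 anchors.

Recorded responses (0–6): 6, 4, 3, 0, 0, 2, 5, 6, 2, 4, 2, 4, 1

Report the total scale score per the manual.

Convert to 1–7: 7, 5, 4, 1, 1, 3, 6, 7, 3, 5, 3, 5, 2
Reverse-coded (on a 1–7 scale, reversed = 8 − raw):
  item 4: 8 − 1 = 7
  item 5: 8 − 1 = 7
  item 7: 8 − 6 = 2
  item 8: 8 − 7 = 1
  item 9: 8 − 3 = 5
  item 10: 8 − 5 = 3
Scored: 7, 5, 4, 7, 7, 3, 2, 1, 5, 3, 3, 5, 2
Total = 54

54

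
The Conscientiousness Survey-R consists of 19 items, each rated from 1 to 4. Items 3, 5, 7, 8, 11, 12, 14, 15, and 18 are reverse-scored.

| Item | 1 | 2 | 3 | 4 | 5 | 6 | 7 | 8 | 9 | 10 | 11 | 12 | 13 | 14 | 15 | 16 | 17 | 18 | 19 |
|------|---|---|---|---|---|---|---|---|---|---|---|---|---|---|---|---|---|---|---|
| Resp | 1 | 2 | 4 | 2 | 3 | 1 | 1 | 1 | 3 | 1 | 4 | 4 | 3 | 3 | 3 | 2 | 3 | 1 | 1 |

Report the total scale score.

40

Apply reverse scoring (on a 1–4 scale, reversed = 5 − raw):
  item 3: 5 − 4 = 1
  item 5: 5 − 3 = 2
  item 7: 5 − 1 = 4
  item 8: 5 − 1 = 4
  item 11: 5 − 4 = 1
  item 12: 5 − 4 = 1
  item 14: 5 − 3 = 2
  item 15: 5 − 3 = 2
  item 18: 5 − 1 = 4
After reverse-coding: 1, 2, 1, 2, 2, 1, 4, 4, 3, 1, 1, 1, 3, 2, 2, 2, 3, 4, 1
Total = 1 + 2 + 1 + 2 + 2 + 1 + 4 + 4 + 3 + 1 + 1 + 1 + 3 + 2 + 2 + 2 + 3 + 4 + 1 = 40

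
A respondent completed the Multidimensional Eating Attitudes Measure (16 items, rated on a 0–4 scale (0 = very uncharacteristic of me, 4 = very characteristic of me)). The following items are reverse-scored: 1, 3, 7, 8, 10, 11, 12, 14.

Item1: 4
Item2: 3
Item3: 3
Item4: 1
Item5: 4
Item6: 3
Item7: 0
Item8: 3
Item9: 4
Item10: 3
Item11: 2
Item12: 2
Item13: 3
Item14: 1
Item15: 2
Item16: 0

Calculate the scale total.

34

Reversing items 1, 3, 7, 8, 10, 11, 12, & 14 with 4 − raw:
Total = (4−4) + 3 + (4−3) + 1 + 4 + 3 + (4−0) + (4−3) + 4 + (4−3) + (4−2) + (4−2) + 3 + (4−1) + 2 + 0
      = 0 + 3 + 1 + 1 + 4 + 3 + 4 + 1 + 4 + 1 + 2 + 2 + 3 + 3 + 2 + 0 = 34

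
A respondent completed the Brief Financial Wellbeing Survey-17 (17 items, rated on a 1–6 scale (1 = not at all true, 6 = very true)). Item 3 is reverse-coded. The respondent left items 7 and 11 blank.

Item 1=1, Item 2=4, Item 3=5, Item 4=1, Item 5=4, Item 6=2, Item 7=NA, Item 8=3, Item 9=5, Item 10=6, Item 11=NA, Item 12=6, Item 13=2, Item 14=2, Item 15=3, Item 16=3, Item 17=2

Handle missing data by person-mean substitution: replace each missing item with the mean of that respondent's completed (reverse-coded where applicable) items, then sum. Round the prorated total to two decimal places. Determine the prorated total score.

52.13

Reverse-coded (reverse-coded value = 7 − response):
  item 3: 7 − 5 = 2
Completed scored items (15 of 17): 1, 4, 2, 1, 4, 2, 3, 5, 6, 6, 2, 2, 3, 3, 2; sum = 46.
Person mean = 46 / 15 ≈ 3.0667
Prorated total = (46 / 15) × 17 = 52.13 (to 2 dp)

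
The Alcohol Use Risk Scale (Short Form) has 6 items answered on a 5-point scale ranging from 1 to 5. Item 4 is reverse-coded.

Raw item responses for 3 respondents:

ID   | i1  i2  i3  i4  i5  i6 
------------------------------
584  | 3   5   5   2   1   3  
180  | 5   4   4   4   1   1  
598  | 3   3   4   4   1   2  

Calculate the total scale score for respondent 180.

Respondent 180 raw: 5, 4, 4, 4, 1, 1.
Reverse-coded (on a 1–5 scale, reversed = 6 − raw):
  item 1: 5
  item 2: 4
  item 3: 4
  item 4: 6 − 4 = 2
  item 5: 1
  item 6: 1
Sum = 5 + 4 + 4 + 2 + 1 + 1 = 17

17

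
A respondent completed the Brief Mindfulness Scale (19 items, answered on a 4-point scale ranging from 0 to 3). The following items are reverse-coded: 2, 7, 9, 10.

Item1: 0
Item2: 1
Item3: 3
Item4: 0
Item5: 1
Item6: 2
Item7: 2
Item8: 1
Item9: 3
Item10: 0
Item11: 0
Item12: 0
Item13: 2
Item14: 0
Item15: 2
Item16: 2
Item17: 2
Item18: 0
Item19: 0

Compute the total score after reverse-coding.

Apply reverse scoring (reversed = (0+3) − raw = 3 − raw):
  item 2: 3 − 1 = 2
  item 7: 3 − 2 = 1
  item 9: 3 − 3 = 0
  item 10: 3 − 0 = 3
Scored items: 0, 2, 3, 0, 1, 2, 1, 1, 0, 3, 0, 0, 2, 0, 2, 2, 2, 0, 0
Total = 0 + 2 + 3 + 0 + 1 + 2 + 1 + 1 + 0 + 3 + 0 + 0 + 2 + 0 + 2 + 2 + 2 + 0 + 0 = 21

21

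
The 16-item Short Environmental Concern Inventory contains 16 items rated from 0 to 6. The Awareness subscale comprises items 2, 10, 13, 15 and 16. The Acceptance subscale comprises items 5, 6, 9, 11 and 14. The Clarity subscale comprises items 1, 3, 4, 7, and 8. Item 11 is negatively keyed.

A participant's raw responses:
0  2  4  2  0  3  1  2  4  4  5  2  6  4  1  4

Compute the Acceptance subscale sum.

12

Acceptance items: 5, 6, 9, 11, 14.
Of these, item 11 is negatively keyed; reversed = (0+6) − raw = 6 − raw.
  item 5: 0
  item 6: 3
  item 9: 4
  item 11: 6 − 5 = 1
  item 14: 4
Sum = 0 + 3 + 4 + 1 + 4 = 12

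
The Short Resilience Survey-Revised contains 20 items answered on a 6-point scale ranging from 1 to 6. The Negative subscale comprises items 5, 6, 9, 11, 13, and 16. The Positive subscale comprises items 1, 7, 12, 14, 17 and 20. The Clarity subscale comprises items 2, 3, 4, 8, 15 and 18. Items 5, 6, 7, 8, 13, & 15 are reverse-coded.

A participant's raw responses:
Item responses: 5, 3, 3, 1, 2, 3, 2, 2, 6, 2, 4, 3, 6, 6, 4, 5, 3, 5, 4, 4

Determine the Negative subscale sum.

Negative items: 5, 6, 9, 11, 13, 16.
Of these, items 5, 6 and 13 are reverse-coded; reverse-coded value = 7 − response.
  item 5: 7 − 2 = 5
  item 6: 7 − 3 = 4
  item 9: 6
  item 11: 4
  item 13: 7 − 6 = 1
  item 16: 5
Sum = 5 + 4 + 6 + 4 + 1 + 5 = 25

25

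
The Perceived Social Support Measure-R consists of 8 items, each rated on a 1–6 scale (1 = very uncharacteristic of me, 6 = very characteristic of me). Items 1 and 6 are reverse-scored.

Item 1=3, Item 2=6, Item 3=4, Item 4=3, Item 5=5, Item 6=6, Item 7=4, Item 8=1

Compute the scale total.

Raw sum = 32. Reverse-scored items: 1, 6; their raw sum = 9.
Each reversal replaces raw with 7 − raw, changing the total by 7 − 2·raw per item.
Total = 32 + 2·7 − 2·9 = 32 + 14 − 18 = 28

28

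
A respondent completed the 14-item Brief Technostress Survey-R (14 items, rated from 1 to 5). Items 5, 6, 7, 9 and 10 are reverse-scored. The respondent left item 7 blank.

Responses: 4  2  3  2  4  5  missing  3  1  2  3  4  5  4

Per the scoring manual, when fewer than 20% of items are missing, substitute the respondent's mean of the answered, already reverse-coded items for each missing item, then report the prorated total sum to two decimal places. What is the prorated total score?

Reverse-coded (reversed = (1+5) − raw = 6 − raw):
  item 5: 6 − 4 = 2
  item 6: 6 − 5 = 1
  item 9: 6 − 1 = 5
  item 10: 6 − 2 = 4
Completed scored items (13 of 14): 4, 2, 3, 2, 2, 1, 3, 5, 4, 3, 4, 5, 4; sum = 42.
Person mean = 42 / 13 ≈ 3.2308
Prorated total = (42 / 13) × 14 = 45.23 (to 2 dp)

45.23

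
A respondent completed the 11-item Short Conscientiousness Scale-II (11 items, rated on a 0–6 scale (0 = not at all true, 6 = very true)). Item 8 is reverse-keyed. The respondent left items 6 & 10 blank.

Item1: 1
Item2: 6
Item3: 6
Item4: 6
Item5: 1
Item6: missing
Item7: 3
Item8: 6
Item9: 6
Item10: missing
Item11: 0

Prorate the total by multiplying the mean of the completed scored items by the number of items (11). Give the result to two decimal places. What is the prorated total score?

35.44

Reverse-coded (on a 0–6 scale, reversed = 6 − raw):
  item 8: 6 − 6 = 0
Completed scored items (9 of 11): 1, 6, 6, 6, 1, 3, 0, 6, 0; sum = 29.
Person mean = 29 / 9 ≈ 3.2222
Prorated total = (29 / 9) × 11 = 35.44 (to 2 dp)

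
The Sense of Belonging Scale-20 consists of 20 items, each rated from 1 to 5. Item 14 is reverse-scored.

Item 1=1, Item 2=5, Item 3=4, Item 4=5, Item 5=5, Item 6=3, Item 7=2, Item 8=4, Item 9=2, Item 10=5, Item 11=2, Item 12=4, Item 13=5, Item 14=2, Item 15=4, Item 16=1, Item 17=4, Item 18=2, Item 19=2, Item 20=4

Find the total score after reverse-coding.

68

Reversing item 14 with 6 − raw:
Total = 1 + 5 + 4 + 5 + 5 + 3 + 2 + 4 + 2 + 5 + 2 + 4 + 5 + (6−2) + 4 + 1 + 4 + 2 + 2 + 4
      = 1 + 5 + 4 + 5 + 5 + 3 + 2 + 4 + 2 + 5 + 2 + 4 + 5 + 4 + 4 + 1 + 4 + 2 + 2 + 4 = 68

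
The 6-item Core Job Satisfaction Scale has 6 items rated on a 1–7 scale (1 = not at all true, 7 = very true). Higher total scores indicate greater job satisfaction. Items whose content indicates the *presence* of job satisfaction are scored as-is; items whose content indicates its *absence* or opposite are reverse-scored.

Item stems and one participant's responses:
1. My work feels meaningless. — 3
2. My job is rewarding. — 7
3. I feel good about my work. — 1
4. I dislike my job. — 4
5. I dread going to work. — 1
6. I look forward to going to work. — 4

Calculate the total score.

Items 1, 4, 5 describe the absence/opposite of job satisfaction → reverse-score.
reverse-coded value = 8 − response.
  item 1: 8 − 3 = 5
  item 2: 7
  item 3: 1
  item 4: 8 − 4 = 4
  item 5: 8 − 1 = 7
  item 6: 4
Total = 5 + 7 + 1 + 4 + 7 + 4 = 28

28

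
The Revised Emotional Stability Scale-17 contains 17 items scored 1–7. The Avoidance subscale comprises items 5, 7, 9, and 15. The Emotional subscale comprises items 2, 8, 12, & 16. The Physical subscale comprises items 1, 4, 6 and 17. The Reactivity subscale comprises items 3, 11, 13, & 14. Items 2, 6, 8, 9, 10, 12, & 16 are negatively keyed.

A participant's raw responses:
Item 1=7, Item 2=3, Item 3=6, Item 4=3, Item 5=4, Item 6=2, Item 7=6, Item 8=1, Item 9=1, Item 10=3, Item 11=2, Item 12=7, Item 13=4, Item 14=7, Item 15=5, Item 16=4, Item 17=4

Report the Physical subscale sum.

20

Physical items: 1, 4, 6, 17.
Of these, item 6 is negatively keyed; reverse-coded value = 8 − response.
  item 1: 7
  item 4: 3
  item 6: 8 − 2 = 6
  item 17: 4
Sum = 7 + 3 + 6 + 4 = 20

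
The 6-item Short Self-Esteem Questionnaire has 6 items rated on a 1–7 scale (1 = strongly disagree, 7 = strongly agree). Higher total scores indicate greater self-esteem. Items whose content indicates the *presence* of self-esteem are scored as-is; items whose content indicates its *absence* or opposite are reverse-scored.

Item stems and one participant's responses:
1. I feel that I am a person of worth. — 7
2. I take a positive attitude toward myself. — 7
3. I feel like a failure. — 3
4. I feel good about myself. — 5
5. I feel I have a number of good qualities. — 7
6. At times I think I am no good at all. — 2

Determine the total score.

37

Items 3, 6 describe the absence/opposite of self-esteem → reverse-score.
reverse-coded value = 8 − response.
  item 1: 7
  item 2: 7
  item 3: 8 − 3 = 5
  item 4: 5
  item 5: 7
  item 6: 8 − 2 = 6
Total = 7 + 7 + 5 + 5 + 7 + 6 = 37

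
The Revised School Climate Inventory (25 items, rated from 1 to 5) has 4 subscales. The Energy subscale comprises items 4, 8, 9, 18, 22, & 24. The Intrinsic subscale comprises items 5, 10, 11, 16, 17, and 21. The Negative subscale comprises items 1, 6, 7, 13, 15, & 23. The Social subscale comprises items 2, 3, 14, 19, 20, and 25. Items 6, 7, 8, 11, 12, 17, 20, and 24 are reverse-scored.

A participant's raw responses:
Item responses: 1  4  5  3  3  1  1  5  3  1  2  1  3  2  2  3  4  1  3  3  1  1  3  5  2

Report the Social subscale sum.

19

Social items: 2, 3, 14, 19, 20, 25.
Of these, item 20 is reverse-scored; on a 1–5 scale, reversed = 6 − raw.
  item 2: 4
  item 3: 5
  item 14: 2
  item 19: 3
  item 20: 6 − 3 = 3
  item 25: 2
Sum = 4 + 5 + 2 + 3 + 3 + 2 = 19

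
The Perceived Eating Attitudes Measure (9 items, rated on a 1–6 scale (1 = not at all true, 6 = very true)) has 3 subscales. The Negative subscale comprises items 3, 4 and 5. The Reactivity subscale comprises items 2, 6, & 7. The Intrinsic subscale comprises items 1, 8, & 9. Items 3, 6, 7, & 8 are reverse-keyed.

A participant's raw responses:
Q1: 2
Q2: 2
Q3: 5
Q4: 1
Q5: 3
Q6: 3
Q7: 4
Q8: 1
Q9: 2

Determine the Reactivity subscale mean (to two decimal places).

3.00

Reactivity items: 2, 6, 7.
Of these, items 6 & 7 are reverse-keyed; on a 1–6 scale, reversed = 7 − raw.
  item 2: 2
  item 6: 7 − 3 = 4
  item 7: 7 − 4 = 3
Sum = 2 + 4 + 3 = 9
Mean = 9 / 3 = 3.00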